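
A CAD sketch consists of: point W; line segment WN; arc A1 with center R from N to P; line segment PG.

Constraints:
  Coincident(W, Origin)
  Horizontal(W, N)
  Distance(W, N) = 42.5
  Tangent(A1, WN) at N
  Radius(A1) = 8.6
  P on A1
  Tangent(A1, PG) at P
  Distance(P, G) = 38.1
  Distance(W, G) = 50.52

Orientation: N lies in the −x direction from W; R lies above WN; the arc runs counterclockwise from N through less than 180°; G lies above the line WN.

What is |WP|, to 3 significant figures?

34.8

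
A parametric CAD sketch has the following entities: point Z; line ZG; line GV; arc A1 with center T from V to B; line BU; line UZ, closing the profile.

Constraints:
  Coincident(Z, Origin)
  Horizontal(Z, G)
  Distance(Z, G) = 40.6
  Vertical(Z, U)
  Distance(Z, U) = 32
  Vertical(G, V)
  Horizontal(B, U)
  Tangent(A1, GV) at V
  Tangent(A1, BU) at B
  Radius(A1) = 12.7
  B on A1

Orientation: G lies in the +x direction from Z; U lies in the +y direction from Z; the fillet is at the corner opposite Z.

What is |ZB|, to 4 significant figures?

42.45

The virtual corner opposite Z is at (40.60, 32.00). Tangency of A1 to GV means the radius TV is perpendicular to GV and tangency of A1 to BU means the radius TB is perpendicular to BU, with radius 12.7, so the center T sits 12.7 in from both sides at T = (27.90, 19.30). That places the tangent points at V = (40.60, 19.30) on GV and B = (27.90, 32.00) on BU. Then |ZB| = |B − Z| = 42.45.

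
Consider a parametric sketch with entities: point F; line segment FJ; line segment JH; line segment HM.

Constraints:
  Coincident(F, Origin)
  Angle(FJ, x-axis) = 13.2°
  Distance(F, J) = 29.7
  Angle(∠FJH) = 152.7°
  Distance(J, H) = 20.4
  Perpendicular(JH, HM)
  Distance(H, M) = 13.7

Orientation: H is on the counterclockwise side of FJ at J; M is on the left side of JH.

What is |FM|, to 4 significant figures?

46.79

F is at the origin; FJ runs at 13.2° with length 29.7, so J = 29.7·(cos 13.2°, sin 13.2°) = (28.92, 6.782). ∠FJH = 152.7°, so JH runs at 13.2° + (180° − 152.7°) = 40.50° from the x-axis; with |JH| = 20.4, H = J + 20.4·(cos 40.50°, sin 40.50°) = (44.43, 20.03). JH ⟂ HM; with |HM| = 13.7 on the left of JH, M = H + 13.7·(-0.6494, 0.7604) = (35.53, 30.45). Then |FM| = |M − F| = 46.79.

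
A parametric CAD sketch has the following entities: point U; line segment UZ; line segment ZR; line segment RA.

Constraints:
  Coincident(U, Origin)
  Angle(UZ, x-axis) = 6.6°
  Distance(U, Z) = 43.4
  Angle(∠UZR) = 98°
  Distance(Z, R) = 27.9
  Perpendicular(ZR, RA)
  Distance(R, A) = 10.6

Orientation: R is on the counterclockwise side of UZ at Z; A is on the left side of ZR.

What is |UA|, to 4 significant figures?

46.91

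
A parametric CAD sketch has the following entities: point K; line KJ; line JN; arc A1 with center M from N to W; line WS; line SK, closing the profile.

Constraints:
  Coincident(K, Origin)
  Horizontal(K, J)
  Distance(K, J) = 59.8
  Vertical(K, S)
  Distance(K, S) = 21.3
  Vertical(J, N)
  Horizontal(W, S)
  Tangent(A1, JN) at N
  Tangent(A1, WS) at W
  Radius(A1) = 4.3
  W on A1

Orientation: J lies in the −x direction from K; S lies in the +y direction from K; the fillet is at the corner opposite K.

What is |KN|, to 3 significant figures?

62.2

The virtual corner opposite K is at (-59.8, 21.3). A1 meets JN tangentially, so MN is at right angles to JN and tangency of A1 to WS means the radius MW is perpendicular to WS, with radius 4.3, so the center M sits 4.3 in from both sides at M = (-55.5, 17.0). That places the tangent points at N = (-59.8, 17.0) on JN and W = (-55.5, 21.3) on WS. Then |KN| = |N − K| = 62.2.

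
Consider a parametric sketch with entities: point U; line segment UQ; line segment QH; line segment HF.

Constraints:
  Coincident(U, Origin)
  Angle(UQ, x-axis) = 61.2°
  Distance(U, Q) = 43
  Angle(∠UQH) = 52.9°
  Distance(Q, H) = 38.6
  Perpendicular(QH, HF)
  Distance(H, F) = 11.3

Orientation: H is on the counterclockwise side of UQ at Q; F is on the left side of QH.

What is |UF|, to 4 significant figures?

26.25

U is at the origin; UQ runs at 61.2° with length 43.0, so Q = 43.0·(cos 61.2°, sin 61.2°) = (20.72, 37.68). ∠UQH = 52.9°, so QH runs at 61.2° + (180° − 52.9°) = 188.3° from the x-axis; with |QH| = 38.6, H = Q + 38.6·(cos 188.3°, sin 188.3°) = (-17.48, 32.11). QH is perpendicular to HF; with |HF| = 11.3 on the left of QH, F = H + 11.3·(0.1444, -0.9895) = (-15.85, 20.93). Then |UF| = |F − U| = 26.25.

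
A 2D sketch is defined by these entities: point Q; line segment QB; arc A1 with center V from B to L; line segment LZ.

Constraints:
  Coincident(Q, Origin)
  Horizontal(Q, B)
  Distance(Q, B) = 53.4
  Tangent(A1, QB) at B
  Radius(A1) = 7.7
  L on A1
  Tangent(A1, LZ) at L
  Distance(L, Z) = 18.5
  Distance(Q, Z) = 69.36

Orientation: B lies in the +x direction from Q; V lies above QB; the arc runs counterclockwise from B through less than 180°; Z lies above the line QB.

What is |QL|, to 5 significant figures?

61.192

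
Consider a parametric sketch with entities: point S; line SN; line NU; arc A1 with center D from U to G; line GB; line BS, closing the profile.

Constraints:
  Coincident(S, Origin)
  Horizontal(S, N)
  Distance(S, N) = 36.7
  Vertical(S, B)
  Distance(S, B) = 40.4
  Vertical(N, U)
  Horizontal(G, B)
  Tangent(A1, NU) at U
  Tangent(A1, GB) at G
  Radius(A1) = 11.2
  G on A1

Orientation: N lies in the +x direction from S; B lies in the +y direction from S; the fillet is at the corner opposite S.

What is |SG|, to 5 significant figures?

47.775

S is at the origin; SN is horizontal with |SN| = 36.7 and N on the +x side, so N = (36.700, 0.0000). SB is vertical with |SB| = 40.4 and B on the +y side, so B = (0.0000, 40.400). The virtual corner opposite S is at (36.700, 40.400). Since A1 is tangent to NU there, DU ⟂ NU and tangency of A1 to GB means the radius DG is perpendicular to GB, with radius 11.2, so the center D sits 11.2 in from both sides at D = (25.500, 29.200). That places the tangent points at U = (36.700, 29.200) on NU and G = (25.500, 40.400) on GB. Then |SG| = |G − S| = 47.775.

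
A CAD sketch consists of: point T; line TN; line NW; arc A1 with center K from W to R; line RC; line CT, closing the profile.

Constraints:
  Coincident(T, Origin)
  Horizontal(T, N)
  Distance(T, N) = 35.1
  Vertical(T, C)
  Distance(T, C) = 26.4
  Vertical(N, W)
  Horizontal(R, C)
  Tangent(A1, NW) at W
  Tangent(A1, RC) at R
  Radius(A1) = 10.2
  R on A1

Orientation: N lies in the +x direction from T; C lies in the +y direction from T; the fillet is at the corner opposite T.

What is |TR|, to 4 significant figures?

36.29

T is at the origin; TN is horizontal with |TN| = 35.1 and N on the +x side, so N = (35.10, 0.000). T and C share the same x with |TC| = 26.4 and C on the +y side, so C = (0.000, 26.40). The virtual corner opposite T is at (35.10, 26.40). The tangent condition forces KW to be normal to NW and since A1 is tangent to RC there, KR ⟂ RC, with radius 10.2, so the center K sits 10.2 in from both sides at K = (24.90, 16.20). That places the tangent points at W = (35.10, 16.20) on NW and R = (24.90, 26.40) on RC. Then |TR| = |R − T| = 36.29.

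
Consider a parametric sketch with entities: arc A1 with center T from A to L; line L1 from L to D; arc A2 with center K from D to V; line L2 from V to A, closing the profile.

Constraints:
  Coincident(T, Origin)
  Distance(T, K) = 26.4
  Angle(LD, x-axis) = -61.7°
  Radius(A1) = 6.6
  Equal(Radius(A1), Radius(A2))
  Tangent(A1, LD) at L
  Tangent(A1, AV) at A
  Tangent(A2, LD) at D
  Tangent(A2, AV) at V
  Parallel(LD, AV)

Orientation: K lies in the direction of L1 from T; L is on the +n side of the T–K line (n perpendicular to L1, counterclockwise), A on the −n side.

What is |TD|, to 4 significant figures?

27.21

Tangency of A1 to both parallel lines with radius 6.6 puts L and A at T ± 6.6·n: L = (5.811, 3.129), A = (-5.811, -3.129). Equal radii place D and V the same way about K: D = K + 6.6·n = (18.33, -20.12), V = K − 6.6·n = (6.705, -26.37). Then |TD| = |D − T| = 27.21.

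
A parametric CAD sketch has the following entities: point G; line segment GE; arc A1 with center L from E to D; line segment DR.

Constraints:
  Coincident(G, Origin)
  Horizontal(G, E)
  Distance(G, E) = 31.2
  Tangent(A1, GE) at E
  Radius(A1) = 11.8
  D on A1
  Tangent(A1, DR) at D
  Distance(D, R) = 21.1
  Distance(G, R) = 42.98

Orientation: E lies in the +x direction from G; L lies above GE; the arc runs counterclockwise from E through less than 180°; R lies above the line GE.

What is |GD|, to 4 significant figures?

44.40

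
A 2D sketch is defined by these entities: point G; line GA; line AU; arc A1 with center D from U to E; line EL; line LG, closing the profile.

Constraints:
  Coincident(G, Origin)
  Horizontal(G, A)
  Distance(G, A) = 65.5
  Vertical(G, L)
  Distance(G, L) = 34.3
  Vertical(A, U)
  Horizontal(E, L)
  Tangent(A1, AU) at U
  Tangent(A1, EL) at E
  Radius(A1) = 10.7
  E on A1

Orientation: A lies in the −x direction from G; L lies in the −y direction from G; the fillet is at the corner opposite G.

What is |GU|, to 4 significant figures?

69.62

G is at the origin; GA is horizontal with |GA| = 65.5 and A on the −x side, so A = (-65.50, 0.000). G and L share the same x with |GL| = 34.3 and L on the −y side, so L = (0.000, -34.30). The virtual corner opposite G is at (-65.50, -34.30). A1 meets AU tangentially, so DU is at right angles to AU and the tangent condition forces DE to be normal to EL, with radius 10.7, so the center D sits 10.7 in from both sides at D = (-54.80, -23.60). That places the tangent points at U = (-65.50, -23.60) on AU and E = (-54.80, -34.30) on EL. Then |GU| = |U − G| = 69.62.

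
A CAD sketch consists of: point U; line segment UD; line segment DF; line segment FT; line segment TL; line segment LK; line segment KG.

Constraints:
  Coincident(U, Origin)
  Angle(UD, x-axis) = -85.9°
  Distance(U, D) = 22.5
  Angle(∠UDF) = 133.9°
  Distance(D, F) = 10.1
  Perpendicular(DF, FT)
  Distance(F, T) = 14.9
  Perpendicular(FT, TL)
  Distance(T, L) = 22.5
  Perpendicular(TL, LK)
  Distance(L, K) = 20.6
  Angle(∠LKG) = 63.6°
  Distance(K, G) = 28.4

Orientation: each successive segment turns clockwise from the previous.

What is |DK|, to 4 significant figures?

13.65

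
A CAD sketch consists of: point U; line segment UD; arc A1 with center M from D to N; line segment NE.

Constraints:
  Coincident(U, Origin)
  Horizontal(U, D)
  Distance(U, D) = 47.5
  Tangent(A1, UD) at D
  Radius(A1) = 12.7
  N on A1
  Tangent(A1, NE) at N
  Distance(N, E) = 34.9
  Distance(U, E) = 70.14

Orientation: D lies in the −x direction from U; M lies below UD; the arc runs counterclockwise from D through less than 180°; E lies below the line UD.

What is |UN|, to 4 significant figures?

61.86

Checks: |MN| = 12.70 ✓; ∠(MN, NE) = 90.00° ✓; |NE| = 34.90 ✓; |UE| = 70.14 ✓.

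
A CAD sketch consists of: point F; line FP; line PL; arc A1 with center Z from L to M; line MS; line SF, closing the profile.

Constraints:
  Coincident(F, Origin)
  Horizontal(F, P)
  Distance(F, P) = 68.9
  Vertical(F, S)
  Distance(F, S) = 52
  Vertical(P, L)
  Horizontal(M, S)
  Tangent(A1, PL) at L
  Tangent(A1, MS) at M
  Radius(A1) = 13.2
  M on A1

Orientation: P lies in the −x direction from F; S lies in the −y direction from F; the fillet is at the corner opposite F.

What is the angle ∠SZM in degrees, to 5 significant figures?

76.668°

The virtual corner opposite F is at (-68.900, -52.000). The tangent condition forces ZL to be normal to PL and tangency of A1 to MS means the radius ZM is perpendicular to MS, with radius 13.2, so the center Z sits 13.2 in from both sides at Z = (-55.700, -38.800). That places the tangent points at L = (-68.900, -38.800) on PL and M = (-55.700, -52.000) on MS. Then cos ∠SZM = ZS·ZM / (|ZS||ZM|), giving 76.668°.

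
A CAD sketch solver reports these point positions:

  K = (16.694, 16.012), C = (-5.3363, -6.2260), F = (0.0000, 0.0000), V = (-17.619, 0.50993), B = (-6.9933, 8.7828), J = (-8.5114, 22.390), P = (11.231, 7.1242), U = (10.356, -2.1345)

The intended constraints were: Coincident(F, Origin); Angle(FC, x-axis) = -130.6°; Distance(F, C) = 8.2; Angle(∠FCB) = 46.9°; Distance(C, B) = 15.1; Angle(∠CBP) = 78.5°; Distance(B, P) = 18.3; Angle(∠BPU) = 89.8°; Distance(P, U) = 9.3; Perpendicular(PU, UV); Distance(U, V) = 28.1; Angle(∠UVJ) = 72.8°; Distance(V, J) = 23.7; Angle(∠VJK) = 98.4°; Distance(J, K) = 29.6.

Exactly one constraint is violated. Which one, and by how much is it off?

Distance(J, K) = 29.6 — off by 3.60.

F = (0.00, 0.00) ✓; FC at -130.6° ✓; |FC| = 8.200 ✓; ∠FCB = 46.90° ✓; |CB| = 15.10 ✓; ∠CBP = 78.50° ✓; |BP| = 18.30 ✓; ∠BPU = 89.80° ✓; |PU| = 9.300 ✓; ∠(PU, UV) = 90.00° ✓; |UV| = 28.10 ✓; ∠UVJ = 72.80° ✓; |VJ| = 23.70 ✓; ∠VJK = 98.40° ✓; |JK| = 26.00 ✗.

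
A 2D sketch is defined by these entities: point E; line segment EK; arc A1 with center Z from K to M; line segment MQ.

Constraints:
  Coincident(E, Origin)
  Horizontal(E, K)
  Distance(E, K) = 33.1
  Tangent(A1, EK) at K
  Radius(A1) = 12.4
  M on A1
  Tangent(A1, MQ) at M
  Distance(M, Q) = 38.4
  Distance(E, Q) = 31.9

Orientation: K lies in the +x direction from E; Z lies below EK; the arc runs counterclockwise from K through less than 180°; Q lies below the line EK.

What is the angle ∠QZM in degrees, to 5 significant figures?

72.104°

Checks: |ZM| = 12.40 ✓; ∠(ZM, MQ) = 90.00° ✓; |MQ| = 38.40 ✓; |EQ| = 31.90 ✓.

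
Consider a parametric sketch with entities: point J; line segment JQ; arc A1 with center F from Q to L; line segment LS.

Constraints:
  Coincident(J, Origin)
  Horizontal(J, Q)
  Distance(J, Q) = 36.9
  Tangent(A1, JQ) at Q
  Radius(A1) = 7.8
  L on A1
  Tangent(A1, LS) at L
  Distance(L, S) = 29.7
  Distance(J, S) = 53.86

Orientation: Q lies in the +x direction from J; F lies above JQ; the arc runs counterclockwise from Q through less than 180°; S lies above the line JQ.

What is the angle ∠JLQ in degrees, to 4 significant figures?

39.47°

J is at the origin; JQ is horizontal with |JQ| = 36.9 and Q on the +x side, so Q = (36.90, 0.000). Since A1 is tangent to JQ there, FQ ⟂ JQ, so F = Q + (0, 7.8) = (36.90, 7.800). Since FL ⟂ LS (tangency), |FS| = √(7.8² + 29.7²) = 30.71 regardless of where L sits on A1. So S lies on both circle(J, 53.86) and circle(F, 30.71); the above-JQ intersection is S = (37.67, 38.50). L is the foot of the tangent from S: L = (44.49, 9.592).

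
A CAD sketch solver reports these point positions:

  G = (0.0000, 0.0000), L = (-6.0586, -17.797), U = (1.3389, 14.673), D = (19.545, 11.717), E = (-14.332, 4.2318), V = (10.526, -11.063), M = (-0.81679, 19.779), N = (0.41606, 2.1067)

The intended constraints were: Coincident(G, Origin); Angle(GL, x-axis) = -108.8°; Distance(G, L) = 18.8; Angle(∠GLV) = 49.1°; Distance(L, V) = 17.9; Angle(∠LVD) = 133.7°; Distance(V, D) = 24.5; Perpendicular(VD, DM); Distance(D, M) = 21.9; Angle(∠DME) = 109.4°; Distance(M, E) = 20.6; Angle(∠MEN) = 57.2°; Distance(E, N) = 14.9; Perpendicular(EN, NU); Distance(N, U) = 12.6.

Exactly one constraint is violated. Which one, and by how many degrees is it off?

Perpendicular(EN, NU) — off by 4.00°.

G = (0.00, 0.00) ✓; GL at -108.8° ✓; |GL| = 18.80 ✓; ∠GLV = 49.10° ✓; |LV| = 17.90 ✓; ∠LVD = 133.7° ✓; |VD| = 24.50 ✓; ∠(VD, DM) = 90.00° ✓; |DM| = 21.90 ✓; ∠DME = 109.4° ✓; |ME| = 20.60 ✓; ∠MEN = 57.20° ✓; |EN| = 14.90 ✓; ∠(EN, NU) = 94.00° ✗; |NU| = 12.60 ✓.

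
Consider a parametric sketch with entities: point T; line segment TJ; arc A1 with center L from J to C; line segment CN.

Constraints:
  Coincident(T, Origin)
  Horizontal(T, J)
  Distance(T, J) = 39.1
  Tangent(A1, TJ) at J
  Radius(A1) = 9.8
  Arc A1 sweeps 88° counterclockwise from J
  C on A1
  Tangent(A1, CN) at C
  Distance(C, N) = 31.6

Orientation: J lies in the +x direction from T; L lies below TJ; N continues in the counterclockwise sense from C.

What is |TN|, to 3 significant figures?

49.8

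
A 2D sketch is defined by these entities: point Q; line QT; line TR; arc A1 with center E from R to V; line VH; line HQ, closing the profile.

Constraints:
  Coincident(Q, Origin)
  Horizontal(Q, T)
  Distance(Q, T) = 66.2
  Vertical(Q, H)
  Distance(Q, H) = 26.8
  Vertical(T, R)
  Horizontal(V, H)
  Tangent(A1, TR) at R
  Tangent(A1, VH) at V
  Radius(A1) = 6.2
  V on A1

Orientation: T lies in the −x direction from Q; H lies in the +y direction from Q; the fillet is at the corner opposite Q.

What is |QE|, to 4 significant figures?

63.44

Q is at the origin; Q and T share the same y with |QT| = 66.2 and T on the −x side, so T = (-66.20, 0.000). Q and H share the same x with |QH| = 26.8 and H on the +y side, so H = (0.000, 26.80). The virtual corner opposite Q is at (-66.20, 26.80). The tangent condition forces ER to be normal to TR and since A1 is tangent to VH there, EV ⟂ VH, with radius 6.2, so the center E sits 6.2 in from both sides at E = (-60.00, 20.60). Then |QE| = |E − Q| = 63.44.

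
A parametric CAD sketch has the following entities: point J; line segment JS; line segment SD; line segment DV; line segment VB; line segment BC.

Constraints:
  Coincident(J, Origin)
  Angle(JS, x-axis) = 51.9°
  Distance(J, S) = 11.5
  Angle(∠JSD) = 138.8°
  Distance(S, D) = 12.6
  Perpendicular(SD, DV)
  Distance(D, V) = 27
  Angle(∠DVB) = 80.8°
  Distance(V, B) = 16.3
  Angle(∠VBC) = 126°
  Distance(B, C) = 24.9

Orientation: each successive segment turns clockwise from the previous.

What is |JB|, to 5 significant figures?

17.593

J is at the origin; JS runs at 51.9° with length 11.5, so S = (7.0959, 9.0498). ∠JSD = 138.8° gives SD at 10.700° from the x-axis; with |SD| = 12.6, D = (19.477, 11.389). SD ⟂ DV, so DV runs at -79.300°; with |DV| = 27.0, V = (24.490, -15.141). ∠DVB = 80.8° gives VB at -178.50° from the x-axis; with |VB| = 16.3, B = (8.1954, -15.568). Then |JB| = |B − J| = 17.593.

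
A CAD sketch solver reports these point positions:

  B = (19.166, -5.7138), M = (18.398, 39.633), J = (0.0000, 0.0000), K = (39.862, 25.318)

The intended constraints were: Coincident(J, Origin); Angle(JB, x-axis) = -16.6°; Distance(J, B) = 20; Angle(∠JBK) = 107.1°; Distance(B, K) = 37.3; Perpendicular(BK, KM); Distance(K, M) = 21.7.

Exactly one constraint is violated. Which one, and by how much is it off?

Distance(K, M) = 21.7 — off by 4.10.

J = (0.00, 0.00) ✓; JB at -16.60° ✓; |JB| = 20.00 ✓; ∠JBK = 107.1° ✓; |BK| = 37.30 ✓; ∠(BK, KM) = 90.00° ✓; |KM| = 25.80 ✗.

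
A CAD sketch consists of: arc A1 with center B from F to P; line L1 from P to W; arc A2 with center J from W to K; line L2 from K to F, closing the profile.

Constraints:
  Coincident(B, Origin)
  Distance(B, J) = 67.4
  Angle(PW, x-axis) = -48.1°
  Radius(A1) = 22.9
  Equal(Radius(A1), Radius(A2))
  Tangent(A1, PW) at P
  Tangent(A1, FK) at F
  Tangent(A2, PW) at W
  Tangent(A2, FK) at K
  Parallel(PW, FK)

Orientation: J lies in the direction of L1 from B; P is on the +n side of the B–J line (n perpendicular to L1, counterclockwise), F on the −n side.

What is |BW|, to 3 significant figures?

71.2

The slot axis is L1's direction at -48.1°, so u = (cos -48.1°, sin -48.1°) = (0.668, -0.744) and n = (−sin -48.1°, cos -48.1°) = (0.744, 0.668). B is at the origin and J lies 67.4 along u from B, so J = 67.4·u = (45.0, -50.2). Tangency of A1 to both parallel lines with radius 22.9 puts P and F at B ± 22.9·n: P = (17.0, 15.3), F = (-17.0, -15.3). Equal radii place W and K the same way about J: W = J + 22.9·n = (62.1, -34.9), K = J − 22.9·n = (28.0, -65.5). Then |BW| = |W − B| = 71.2.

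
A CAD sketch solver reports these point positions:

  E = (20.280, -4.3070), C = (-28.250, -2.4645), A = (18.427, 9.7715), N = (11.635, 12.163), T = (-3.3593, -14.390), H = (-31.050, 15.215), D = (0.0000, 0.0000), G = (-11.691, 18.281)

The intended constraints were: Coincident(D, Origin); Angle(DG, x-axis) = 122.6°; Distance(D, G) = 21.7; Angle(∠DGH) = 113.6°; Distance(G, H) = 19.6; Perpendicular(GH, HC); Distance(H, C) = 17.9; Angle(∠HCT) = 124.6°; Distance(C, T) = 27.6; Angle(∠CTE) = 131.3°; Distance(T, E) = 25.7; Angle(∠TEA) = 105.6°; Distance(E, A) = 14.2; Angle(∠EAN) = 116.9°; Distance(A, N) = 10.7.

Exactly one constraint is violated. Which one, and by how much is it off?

Distance(A, N) = 10.7 — off by 3.50.

D = (0.00, 0.00) ✓; DG at 122.6° ✓; |DG| = 21.70 ✓; ∠DGH = 113.6° ✓; |GH| = 19.60 ✓; ∠(GH, HC) = 90.00° ✓; |HC| = 17.90 ✓; ∠HCT = 124.6° ✓; |CT| = 27.60 ✓; ∠CTE = 131.3° ✓; |TE| = 25.70 ✓; ∠TEA = 105.6° ✓; |EA| = 14.20 ✓; ∠EAN = 116.9° ✓; |AN| = 7.201 ✗.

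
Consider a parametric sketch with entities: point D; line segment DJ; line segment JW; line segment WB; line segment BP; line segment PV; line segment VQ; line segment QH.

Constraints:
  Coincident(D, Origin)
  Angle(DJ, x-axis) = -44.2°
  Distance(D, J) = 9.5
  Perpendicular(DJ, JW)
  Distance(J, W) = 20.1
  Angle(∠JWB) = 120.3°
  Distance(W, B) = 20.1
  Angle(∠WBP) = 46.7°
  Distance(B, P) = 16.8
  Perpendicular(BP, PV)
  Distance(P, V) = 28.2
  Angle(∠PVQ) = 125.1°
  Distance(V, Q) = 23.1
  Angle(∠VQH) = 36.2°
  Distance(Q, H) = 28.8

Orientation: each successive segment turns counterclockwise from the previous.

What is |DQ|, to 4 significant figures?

52.55

BP is perpendicular to PV, so PV runs at -31.20°; with |PV| = 28.2, V = (30.87, -1.823). ∠PVQ = 125.1° gives VQ at 23.70° from the x-axis; with |VQ| = 23.1, Q = (52.02, 7.462). Then |DQ| = |Q − D| = 52.55.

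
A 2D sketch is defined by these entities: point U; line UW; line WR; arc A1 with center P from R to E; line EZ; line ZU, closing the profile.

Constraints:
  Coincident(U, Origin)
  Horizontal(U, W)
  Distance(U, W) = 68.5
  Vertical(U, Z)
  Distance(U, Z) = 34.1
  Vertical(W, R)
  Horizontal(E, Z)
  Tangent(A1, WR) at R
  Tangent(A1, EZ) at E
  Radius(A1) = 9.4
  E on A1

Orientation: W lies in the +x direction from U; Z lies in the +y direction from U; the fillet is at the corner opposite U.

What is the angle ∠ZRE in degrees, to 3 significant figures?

37.2°

U is at the origin; UW is horizontal with |UW| = 68.5 and W on the +x side, so W = (68.5, 0.00). U and Z share the same x with |UZ| = 34.1 and Z on the +y side, so Z = (0.00, 34.1). The virtual corner opposite U is at (68.5, 34.1). A1 meets WR tangentially, so PR is at right angles to WR and since A1 is tangent to EZ there, PE ⟂ EZ, with radius 9.4, so the center P sits 9.4 in from both sides at P = (59.1, 24.7). That places the tangent points at R = (68.5, 24.7) on WR and E = (59.1, 34.1) on EZ. Then cos ∠ZRE = RZ·RE / (|RZ||RE|), giving 37.2°.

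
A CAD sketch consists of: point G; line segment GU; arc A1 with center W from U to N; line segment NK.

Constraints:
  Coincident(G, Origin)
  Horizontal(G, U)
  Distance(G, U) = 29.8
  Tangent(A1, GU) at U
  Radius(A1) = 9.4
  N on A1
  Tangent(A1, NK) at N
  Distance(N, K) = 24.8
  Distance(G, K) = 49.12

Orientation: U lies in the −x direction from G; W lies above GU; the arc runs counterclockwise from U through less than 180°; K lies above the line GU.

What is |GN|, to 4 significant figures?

25.77

G is at the origin; GU is horizontal with |GU| = 29.8 and U on the −x side, so U = (-29.80, 0.000). A1 meets GU tangentially, so WU is at right angles to GU, so W = U + (0, 9.4) = (-29.80, 9.400). Since WN ⟂ NK (tangency), |WK| = √(9.4² + 24.8²) = 26.52 regardless of where N sits on A1. So K lies on both circle(G, 49.12) and circle(W, 26.52); the above-GU intersection is K = (-33.83, 35.61). N is the foot of the tangent from K: N = (-21.62, 14.03).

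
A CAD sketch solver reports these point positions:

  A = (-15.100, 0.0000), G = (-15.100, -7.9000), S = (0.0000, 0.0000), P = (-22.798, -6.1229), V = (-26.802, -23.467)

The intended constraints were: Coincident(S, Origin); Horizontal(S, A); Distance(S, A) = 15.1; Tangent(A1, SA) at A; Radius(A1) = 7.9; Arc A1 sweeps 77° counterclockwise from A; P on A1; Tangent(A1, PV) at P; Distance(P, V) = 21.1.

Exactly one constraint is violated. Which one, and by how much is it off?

Distance(P, V) = 21.1 — off by 3.30.

S = (0.00, 0.00) ✓; S.y = 0.00, A.y = 0.00 ✓; |SA| = 15.10 ✓; ∠(GA, AS) = 90.00° ✓; |GA| = 7.900 ✓; bearing(G→P) − bearing(G→A) = 77.00° ✓; |GP| = 7.900 ✓; ∠(GP, PV) = 90.00° ✓; |PV| = 17.80 ✗.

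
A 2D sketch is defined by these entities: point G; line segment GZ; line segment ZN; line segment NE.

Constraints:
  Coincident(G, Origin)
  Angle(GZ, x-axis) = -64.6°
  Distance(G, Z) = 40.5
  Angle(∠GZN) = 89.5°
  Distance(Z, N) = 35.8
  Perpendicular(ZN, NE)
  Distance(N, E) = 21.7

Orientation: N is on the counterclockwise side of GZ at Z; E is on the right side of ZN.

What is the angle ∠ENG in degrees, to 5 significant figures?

138.81°

∠GZN = 89.5°, so ZN runs at -64.6° + (180° − 89.5°) = 25.900° from the x-axis; with |ZN| = 35.8, N = Z + 35.8·(cos 25.900°, sin 25.900°) = (49.576, -20.948). The perpendicularity gives NE at right angles to ZN; with |NE| = 21.7 on the right of ZN, E = N + 21.7·(0.43680, -0.89956) = (59.055, -40.468). Then cos ∠ENG = NE·NG / (|NE||NG|), giving 138.81°.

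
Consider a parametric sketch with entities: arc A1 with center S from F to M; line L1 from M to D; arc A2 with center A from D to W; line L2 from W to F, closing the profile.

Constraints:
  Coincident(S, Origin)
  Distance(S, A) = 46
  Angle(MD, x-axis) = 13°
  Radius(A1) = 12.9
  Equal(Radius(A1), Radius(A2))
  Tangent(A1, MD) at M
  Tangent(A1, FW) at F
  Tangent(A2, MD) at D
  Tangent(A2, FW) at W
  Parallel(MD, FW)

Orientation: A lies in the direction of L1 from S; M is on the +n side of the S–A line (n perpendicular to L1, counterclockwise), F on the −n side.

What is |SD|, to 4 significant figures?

47.77

Tangency of A1 to both parallel lines with radius 12.9 puts M and F at S ± 12.9·n: M = (-2.902, 12.57), F = (2.902, -12.57). Equal radii place D and W the same way about A: D = A + 12.9·n = (41.92, 22.92), W = A − 12.9·n = (47.72, -2.222). Then |SD| = |D − S| = 47.77.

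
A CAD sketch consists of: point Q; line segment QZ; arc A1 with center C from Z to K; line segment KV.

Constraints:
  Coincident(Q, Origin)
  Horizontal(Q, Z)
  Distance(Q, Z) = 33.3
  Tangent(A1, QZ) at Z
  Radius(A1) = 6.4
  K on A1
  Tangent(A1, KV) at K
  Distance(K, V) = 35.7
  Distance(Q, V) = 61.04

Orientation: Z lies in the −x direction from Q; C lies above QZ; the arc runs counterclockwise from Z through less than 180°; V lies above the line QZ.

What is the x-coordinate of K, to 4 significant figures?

-27.76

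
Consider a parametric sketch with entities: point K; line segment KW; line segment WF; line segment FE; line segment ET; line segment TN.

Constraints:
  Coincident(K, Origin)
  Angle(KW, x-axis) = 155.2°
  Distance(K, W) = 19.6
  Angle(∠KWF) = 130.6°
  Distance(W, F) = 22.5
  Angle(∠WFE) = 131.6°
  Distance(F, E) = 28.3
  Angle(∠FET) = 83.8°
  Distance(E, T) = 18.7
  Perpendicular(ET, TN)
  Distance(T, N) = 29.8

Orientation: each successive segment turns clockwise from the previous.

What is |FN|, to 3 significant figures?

15.7

K is at the origin; KW runs at 155.2° with length 19.6, so W = (-17.8, 8.22). ∠KWF = 130.6° gives WF at 106° from the x-axis; with |WF| = 22.5, F = (-23.9, 29.9). ∠WFE = 131.6° gives FE at 57.4° from the x-axis; with |FE| = 28.3, E = (-8.67, 53.7). ∠FET = 83.8° gives ET at -38.8° from the x-axis; with |ET| = 18.7, T = (5.90, 42.0). ET is perpendicular to TN, so TN runs at -129°; with |TN| = 29.8, N = (-12.8, 18.8). Then |FN| = |N − F| = 15.7.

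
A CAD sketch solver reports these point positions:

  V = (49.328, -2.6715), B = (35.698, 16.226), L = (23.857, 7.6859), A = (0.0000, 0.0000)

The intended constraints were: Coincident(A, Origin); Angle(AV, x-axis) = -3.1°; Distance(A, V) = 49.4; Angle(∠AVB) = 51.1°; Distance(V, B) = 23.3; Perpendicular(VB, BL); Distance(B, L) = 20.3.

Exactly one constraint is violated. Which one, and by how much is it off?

Distance(B, L) = 20.3 — off by 5.70.

A = (0.00, 0.00) ✓; AV at -3.100° ✓; |AV| = 49.40 ✓; ∠AVB = 51.10° ✓; |VB| = 23.30 ✓; ∠(VB, BL) = 90.00° ✓; |BL| = 14.60 ✗.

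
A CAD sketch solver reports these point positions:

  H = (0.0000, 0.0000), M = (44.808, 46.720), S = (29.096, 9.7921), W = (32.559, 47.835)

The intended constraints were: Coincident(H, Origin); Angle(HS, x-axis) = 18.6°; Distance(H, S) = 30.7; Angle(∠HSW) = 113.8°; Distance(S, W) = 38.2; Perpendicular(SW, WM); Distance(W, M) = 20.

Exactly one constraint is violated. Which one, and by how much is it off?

Distance(W, M) = 20 — off by 7.70.

H = (0.00, 0.00) ✓; HS at 18.60° ✓; |HS| = 30.70 ✓; ∠HSW = 113.8° ✓; |SW| = 38.20 ✓; ∠(SW, WM) = 90.00° ✓; |WM| = 12.30 ✗.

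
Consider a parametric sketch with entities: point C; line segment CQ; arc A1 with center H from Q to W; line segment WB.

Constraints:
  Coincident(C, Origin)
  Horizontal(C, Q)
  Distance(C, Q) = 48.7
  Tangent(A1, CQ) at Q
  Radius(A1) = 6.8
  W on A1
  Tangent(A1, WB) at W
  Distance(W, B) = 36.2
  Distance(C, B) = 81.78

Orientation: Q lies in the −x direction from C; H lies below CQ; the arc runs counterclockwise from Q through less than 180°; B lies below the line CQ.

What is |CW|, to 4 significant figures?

54.35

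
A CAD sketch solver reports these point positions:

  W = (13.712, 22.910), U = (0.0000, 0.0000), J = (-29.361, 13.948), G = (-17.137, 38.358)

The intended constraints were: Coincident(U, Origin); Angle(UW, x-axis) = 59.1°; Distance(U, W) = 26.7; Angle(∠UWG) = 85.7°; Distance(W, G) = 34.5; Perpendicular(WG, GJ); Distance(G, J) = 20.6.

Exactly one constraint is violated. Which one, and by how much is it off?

Distance(G, J) = 20.6 — off by 6.70.

U = (0.00, 0.00) ✓; UW at 59.10° ✓; |UW| = 26.70 ✓; ∠UWG = 85.70° ✓; |WG| = 34.50 ✓; ∠(WG, GJ) = 90.00° ✓; |GJ| = 27.30 ✗.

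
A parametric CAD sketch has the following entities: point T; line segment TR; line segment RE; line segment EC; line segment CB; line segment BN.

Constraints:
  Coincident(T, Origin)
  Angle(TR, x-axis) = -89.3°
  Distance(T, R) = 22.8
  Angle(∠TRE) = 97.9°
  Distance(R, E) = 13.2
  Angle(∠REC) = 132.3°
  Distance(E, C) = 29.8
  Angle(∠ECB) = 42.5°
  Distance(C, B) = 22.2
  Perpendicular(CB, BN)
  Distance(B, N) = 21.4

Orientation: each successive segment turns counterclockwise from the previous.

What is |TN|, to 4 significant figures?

28.86

T is at the origin; TR runs at -89.3° with length 22.8, so R = (0.2785, -22.80). ∠TRE = 97.9° gives RE at -7.200° from the x-axis; with |RE| = 13.2, E = (13.37, -24.45). ∠REC = 132.3° gives EC at 40.50° from the x-axis; with |EC| = 29.8, C = (36.03, -5.099). ∠ECB = 42.5° gives CB at 178.0° from the x-axis; with |CB| = 22.2, B = (13.85, -4.324). CB is perpendicular to BN, so BN runs at -92.00°; with |BN| = 21.4, N = (13.10, -25.71). Then |TN| = |N − T| = 28.86.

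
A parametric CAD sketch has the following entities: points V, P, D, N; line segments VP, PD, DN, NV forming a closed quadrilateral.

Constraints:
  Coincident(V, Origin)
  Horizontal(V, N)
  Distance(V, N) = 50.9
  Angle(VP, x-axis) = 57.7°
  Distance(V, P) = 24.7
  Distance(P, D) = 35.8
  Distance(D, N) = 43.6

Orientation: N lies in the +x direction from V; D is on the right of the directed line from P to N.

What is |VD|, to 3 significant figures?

17.8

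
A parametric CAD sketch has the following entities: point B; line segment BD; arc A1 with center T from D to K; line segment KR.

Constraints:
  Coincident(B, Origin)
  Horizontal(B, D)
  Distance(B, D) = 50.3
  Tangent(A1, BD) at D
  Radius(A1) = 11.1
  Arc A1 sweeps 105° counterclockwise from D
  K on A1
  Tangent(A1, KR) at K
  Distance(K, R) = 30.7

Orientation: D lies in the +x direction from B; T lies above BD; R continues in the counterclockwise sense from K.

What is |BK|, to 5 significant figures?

62.601

A1 meets BD tangentially, so TD is at right angles to BD, so T = D + (0, 11.1) = (50.300, 11.100). On A1, D sits at bearing -90° from T; a 105° counterclockwise sweep puts K at bearing 15°, so K = T + 11.1·(cos 15°, sin 15°) = (61.022, 13.973). Then |BK| = |K − B| = 62.601.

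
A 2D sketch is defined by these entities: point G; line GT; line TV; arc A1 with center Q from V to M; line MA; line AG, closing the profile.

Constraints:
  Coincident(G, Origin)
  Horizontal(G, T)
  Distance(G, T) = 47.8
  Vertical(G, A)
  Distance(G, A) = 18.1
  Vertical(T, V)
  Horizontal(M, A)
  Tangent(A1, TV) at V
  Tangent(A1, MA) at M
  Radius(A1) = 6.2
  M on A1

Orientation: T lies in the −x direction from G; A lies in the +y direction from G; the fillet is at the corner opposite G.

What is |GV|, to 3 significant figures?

49.3

G is at the origin; G and T share the same y with |GT| = 47.8 and T on the −x side, so T = (-47.8, 0.00). GA is vertical with |GA| = 18.1 and A on the +y side, so A = (0.00, 18.1). The virtual corner opposite G is at (-47.8, 18.1). Since A1 is tangent to TV there, QV ⟂ TV and the tangent condition forces QM to be normal to MA, with radius 6.2, so the center Q sits 6.2 in from both sides at Q = (-41.6, 11.9). That places the tangent points at V = (-47.8, 11.9) on TV and M = (-41.6, 18.1) on MA. Then |GV| = |V − G| = 49.3.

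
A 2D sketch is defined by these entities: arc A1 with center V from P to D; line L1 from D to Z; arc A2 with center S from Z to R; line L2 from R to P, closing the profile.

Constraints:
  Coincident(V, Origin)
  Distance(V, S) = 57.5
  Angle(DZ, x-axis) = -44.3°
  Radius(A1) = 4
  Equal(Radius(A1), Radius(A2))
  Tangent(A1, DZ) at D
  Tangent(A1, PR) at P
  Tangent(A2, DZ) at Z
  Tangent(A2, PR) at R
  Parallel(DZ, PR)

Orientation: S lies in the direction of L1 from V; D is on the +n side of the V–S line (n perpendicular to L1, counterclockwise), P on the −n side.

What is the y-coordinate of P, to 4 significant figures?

-2.863

The slot axis is L1's direction at -44.3°, so u = (cos -44.3°, sin -44.3°) = (0.7157, -0.6984) and n = (−sin -44.3°, cos -44.3°) = (0.6984, 0.7157). V is at the origin and S lies 57.5 along u from V, so S = 57.5·u = (41.15, -40.16). Tangency of A1 to both parallel lines with radius 4.0 puts D and P at V ± 4.0·n: D = (2.794, 2.863), P = (-2.794, -2.863). So P.y = -2.863.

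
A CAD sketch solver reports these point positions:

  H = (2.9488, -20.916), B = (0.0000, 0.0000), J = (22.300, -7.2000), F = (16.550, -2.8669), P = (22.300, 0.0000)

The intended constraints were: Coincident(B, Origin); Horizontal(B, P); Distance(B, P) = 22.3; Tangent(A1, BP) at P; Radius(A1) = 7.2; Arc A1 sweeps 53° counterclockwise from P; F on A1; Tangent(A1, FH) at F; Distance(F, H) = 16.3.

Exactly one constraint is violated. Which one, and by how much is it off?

Distance(F, H) = 16.3 — off by 6.30.

B = (0.00, 0.00) ✓; B.y = 0.00, P.y = 0.00 ✓; |BP| = 22.30 ✓; ∠(JP, PB) = 90.00° ✓; |JP| = 7.200 ✓; bearing(J→F) − bearing(J→P) = 53.00° ✓; |JF| = 7.200 ✓; ∠(JF, FH) = 90.00° ✓; |FH| = 22.60 ✗.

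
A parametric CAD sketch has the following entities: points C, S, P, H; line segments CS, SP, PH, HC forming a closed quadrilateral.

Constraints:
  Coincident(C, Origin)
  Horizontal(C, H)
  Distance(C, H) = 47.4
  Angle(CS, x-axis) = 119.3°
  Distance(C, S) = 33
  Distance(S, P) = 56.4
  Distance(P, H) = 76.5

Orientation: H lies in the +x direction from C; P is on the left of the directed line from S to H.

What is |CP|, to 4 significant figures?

74.51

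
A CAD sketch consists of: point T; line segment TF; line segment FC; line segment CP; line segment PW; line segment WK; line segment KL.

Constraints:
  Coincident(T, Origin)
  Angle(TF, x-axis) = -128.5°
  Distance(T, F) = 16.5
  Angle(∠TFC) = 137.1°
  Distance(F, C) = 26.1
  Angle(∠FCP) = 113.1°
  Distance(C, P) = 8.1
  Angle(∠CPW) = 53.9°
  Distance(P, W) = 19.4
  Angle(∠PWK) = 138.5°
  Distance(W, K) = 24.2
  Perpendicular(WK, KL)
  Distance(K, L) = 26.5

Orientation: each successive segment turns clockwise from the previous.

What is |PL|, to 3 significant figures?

41.1

∠PWK = 138.5° gives WK at -45.9° from the x-axis; with |WK| = 24.2, K = (-4.15, -28.8). WK ⟂ KL, so KL runs at -136°; with |KL| = 26.5, L = (-23.2, -47.2). Then |PL| = |L − P| = 41.1.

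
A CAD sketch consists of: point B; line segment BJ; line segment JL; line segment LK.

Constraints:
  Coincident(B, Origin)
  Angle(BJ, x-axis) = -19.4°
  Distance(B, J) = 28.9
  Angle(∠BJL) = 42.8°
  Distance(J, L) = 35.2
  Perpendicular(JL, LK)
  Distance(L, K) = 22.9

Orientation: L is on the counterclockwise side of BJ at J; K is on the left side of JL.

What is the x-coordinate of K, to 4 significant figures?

-9.415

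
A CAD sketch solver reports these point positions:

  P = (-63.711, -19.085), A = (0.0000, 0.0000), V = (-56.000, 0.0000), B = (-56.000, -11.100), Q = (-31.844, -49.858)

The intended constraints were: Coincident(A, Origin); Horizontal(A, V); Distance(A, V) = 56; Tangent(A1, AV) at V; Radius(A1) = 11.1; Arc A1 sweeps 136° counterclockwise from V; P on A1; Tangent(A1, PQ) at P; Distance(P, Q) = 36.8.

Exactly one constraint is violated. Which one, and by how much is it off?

Distance(P, Q) = 36.8 — off by 7.50.

A = (0.00, 0.00) ✓; A.y = 0.00, V.y = 0.00 ✓; |AV| = 56.00 ✓; ∠(BV, VA) = 90.00° ✓; |BV| = 11.10 ✓; bearing(B→P) − bearing(B→V) = 136.0° ✓; |BP| = 11.10 ✓; ∠(BP, PQ) = 90.00° ✓; |PQ| = 44.30 ✗.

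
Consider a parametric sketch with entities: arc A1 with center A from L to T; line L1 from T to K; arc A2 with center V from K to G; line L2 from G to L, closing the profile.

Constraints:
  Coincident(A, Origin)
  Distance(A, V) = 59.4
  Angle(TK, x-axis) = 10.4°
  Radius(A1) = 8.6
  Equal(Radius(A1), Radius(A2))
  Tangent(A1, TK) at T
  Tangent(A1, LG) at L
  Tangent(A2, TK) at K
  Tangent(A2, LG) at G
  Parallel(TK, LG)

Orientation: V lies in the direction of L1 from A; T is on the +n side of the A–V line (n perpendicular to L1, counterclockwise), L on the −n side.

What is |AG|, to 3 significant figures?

60.0

The slot axis is L1's direction at 10.4°, so u = (cos 10.4°, sin 10.4°) = (0.984, 0.181) and n = (−sin 10.4°, cos 10.4°) = (-0.181, 0.984). A is at the origin and V lies 59.4 along u from A, so V = 59.4·u = (58.4, 10.7). Tangency of A1 to both parallel lines with radius 8.6 puts T and L at A ± 8.6·n: T = (-1.55, 8.46), L = (1.55, -8.46). Equal radii place K and G the same way about V: K = V + 8.6·n = (56.9, 19.2), G = V − 8.6·n = (60.0, 2.26). Then |AG| = |G − A| = 60.0.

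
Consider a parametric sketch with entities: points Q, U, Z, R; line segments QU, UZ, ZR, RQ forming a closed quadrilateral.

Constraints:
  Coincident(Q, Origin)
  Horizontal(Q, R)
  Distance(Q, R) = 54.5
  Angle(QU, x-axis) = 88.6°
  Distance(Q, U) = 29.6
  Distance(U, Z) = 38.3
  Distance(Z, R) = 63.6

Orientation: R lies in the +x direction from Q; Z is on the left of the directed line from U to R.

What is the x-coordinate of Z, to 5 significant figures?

27.076

Q is at the origin; Q and R share the same y with |QR| = 54.5 and R in +x, so R = (54.5, 0). QU runs at 88.6° with |QU| = 29.6, so U = (0.72319, 29.591). Z is determined by |UZ| = 38.3 and |ZR| = 63.6 together: it lies at the intersection of circle(U, 38.3) and circle(R, 63.6). With |UR| = 61.381, the foot of the radical line on UR is 9.6896 from U and the perpendicular offset is √(38.3² − 9.6896²) = 37.054. Taking the left-of-UR solution: Z = (27.076, 57.384).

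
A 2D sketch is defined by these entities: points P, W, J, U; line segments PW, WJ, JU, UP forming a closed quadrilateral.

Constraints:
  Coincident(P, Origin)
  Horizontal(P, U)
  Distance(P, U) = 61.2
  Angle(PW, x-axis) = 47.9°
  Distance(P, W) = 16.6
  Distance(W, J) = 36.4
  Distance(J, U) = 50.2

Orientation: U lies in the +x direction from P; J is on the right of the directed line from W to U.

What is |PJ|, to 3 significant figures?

29.0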